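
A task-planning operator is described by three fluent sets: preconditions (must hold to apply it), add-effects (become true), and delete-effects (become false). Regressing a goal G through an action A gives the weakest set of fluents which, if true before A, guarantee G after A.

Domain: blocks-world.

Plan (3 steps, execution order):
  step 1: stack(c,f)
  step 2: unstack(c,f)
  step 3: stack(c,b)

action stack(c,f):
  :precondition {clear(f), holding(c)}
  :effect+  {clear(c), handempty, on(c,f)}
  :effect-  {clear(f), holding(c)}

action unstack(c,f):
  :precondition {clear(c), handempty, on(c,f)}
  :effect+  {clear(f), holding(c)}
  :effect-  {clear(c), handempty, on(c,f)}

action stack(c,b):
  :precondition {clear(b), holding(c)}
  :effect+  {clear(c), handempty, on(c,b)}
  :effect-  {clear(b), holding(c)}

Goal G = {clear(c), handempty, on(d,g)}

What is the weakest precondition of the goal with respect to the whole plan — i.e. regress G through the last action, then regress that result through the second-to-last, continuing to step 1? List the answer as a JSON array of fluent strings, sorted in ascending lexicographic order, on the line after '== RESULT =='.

Regress step by step:
  through step 3 (stack(c,b)): drop {clear(c), handempty}, keep {on(d,g)}, require {clear(b), holding(c)}
    → {clear(b), holding(c), on(d,g)}
  through step 2 (unstack(c,f)): drop {holding(c)}, keep {clear(b), on(d,g)}, require {clear(c), handempty, on(c,f)}
    → {clear(b), clear(c), handempty, on(c,f), on(d,g)}
  through step 1 (stack(c,f)): drop {clear(c), handempty, on(c,f)}, keep {clear(b), on(d,g)}, require {clear(f), holding(c)}
    → {clear(b), clear(f), holding(c), on(d,g)}

== RESULT ==
["clear(b)", "clear(f)", "holding(c)", "on(d,g)"]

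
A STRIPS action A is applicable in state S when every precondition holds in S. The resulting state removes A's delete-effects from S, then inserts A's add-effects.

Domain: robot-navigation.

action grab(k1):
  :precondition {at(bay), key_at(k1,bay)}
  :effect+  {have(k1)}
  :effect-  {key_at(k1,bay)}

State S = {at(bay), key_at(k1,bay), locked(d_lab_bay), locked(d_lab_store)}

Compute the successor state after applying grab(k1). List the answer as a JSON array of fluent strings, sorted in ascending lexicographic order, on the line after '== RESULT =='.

Compute (S \ del) ∪ add:
  pre ⊆ S: {at(bay), key_at(k1,bay)} ⊆ S  — applicable
  S \ del = {at(bay), locked(d_lab_bay), locked(d_lab_store)}
  ∪ add   = {at(bay), have(k1), locked(d_lab_bay), locked(d_lab_store)}

== RESULT ==
["at(bay)", "have(k1)", "locked(d_lab_bay)", "locked(d_lab_store)"]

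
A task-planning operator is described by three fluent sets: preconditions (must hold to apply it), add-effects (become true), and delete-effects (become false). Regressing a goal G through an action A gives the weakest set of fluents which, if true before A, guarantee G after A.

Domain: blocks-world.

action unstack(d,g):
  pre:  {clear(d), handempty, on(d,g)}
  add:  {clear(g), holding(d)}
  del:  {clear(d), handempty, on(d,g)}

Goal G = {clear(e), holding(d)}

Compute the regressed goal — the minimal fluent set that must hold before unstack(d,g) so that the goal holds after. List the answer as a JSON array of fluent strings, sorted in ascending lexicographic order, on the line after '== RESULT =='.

Regress:
  G ∩ del = {}  (empty — regression defined)
  G \ add = {clear(e), holding(d)} \ {clear(g), holding(d)} = {clear(e)}
  ∪ pre   = {clear(e)} ∪ {clear(d), handempty, on(d,g)}
          = {clear(d), clear(e), handempty, on(d,g)}

== RESULT ==
["clear(d)", "clear(e)", "handempty", "on(d,g)"]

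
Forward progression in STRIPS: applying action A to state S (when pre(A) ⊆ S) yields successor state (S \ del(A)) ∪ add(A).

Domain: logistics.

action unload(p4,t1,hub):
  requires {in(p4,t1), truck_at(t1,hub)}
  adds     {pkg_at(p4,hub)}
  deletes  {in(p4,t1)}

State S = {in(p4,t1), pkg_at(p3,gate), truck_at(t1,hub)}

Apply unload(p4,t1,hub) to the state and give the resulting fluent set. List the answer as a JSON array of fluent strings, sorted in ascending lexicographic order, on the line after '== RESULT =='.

Progress:
  pre ⊆ S: {in(p4,t1), truck_at(t1,hub)} ⊆ S  — applicable
  S \ del = {pkg_at(p3,gate), truck_at(t1,hub)}
  ∪ add   = {pkg_at(p3,gate), pkg_at(p4,hub), truck_at(t1,hub)}

== RESULT ==
["pkg_at(p3,gate)", "pkg_at(p4,hub)", "truck_at(t1,hub)"]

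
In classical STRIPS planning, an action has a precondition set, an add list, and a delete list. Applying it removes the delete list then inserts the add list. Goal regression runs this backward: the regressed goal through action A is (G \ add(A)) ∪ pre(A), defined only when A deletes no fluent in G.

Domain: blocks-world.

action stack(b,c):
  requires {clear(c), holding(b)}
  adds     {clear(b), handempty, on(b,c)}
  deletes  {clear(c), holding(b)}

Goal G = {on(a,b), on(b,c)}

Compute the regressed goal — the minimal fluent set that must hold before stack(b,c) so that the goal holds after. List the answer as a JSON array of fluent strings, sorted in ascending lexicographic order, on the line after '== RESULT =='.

Regress:
  G ∩ del = {}  (empty — regression defined)
  G \ add = {on(a,b), on(b,c)} \ {clear(b), handempty, on(b,c)} = {on(a,b)}
  ∪ pre   = {on(a,b)} ∪ {clear(c), holding(b)}
          = {clear(c), holding(b), on(a,b)}

== RESULT ==
["clear(c)", "holding(b)", "on(a,b)"]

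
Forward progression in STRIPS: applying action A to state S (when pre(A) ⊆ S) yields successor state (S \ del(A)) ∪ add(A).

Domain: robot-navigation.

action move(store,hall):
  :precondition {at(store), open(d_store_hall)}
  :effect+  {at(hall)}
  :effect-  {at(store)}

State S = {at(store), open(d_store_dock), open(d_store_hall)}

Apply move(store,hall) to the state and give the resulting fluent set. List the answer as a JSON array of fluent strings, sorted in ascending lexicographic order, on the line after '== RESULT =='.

Progress:
  pre ⊆ S: {at(store), open(d_store_hall)} ⊆ S  — applicable
  S \ del = {open(d_store_dock), open(d_store_hall)}
  ∪ add   = {at(hall), open(d_store_dock), open(d_store_hall)}

== RESULT ==
["at(hall)", "open(d_store_dock)", "open(d_store_hall)"]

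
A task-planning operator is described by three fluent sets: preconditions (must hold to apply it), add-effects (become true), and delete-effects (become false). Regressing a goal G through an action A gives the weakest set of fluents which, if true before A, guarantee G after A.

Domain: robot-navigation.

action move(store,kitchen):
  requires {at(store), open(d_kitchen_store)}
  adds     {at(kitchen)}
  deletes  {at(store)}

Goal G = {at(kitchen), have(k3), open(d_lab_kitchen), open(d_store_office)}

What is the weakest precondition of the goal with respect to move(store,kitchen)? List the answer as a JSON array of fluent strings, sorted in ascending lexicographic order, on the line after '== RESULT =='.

Compute (G \ add) ∪ pre:
  G ∩ del = {}  (empty — regression defined)
  G \ add = {at(kitchen), have(k3), open(d_lab_kitchen), open(d_store_office)} \ {at(kitchen)} = {have(k3), open(d_lab_kitchen), open(d_store_office)}
  ∪ pre   = {have(k3), open(d_lab_kitchen), open(d_store_office)} ∪ {at(store), open(d_kitchen_store)}
          = {at(store), have(k3), open(d_kitchen_store), open(d_lab_kitchen), open(d_store_office)}

== RESULT ==
["at(store)", "have(k3)", "open(d_kitchen_store)", "open(d_lab_kitchen)", "open(d_store_office)"]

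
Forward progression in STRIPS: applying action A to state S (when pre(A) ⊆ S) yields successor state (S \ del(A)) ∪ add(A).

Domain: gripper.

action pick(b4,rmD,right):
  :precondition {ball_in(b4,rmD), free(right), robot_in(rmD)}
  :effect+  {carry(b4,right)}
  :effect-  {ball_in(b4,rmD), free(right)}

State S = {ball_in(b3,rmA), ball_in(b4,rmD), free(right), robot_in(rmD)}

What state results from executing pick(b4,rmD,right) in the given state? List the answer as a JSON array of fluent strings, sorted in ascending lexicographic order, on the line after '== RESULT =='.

Progress:
  pre ⊆ S: {ball_in(b4,rmD), free(right), robot_in(rmD)} ⊆ S  — applicable
  S \ del = {ball_in(b3,rmA), robot_in(rmD)}
  ∪ add   = {ball_in(b3,rmA), carry(b4,right), robot_in(rmD)}

== RESULT ==
["ball_in(b3,rmA)", "carry(b4,right)", "robot_in(rmD)"]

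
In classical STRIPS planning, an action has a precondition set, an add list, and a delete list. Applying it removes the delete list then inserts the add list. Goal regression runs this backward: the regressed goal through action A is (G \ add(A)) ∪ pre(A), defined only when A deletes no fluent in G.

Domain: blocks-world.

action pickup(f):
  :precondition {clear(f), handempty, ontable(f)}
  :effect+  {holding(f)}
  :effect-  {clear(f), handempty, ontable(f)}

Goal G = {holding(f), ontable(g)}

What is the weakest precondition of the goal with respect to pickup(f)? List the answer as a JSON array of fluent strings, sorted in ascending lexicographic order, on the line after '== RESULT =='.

Regress:
  G ∩ del = {}  (empty — regression defined)
  G \ add = {holding(f), ontable(g)} \ {holding(f)} = {ontable(g)}
  ∪ pre   = {ontable(g)} ∪ {clear(f), handempty, ontable(f)}
          = {clear(f), handempty, ontable(f), ontable(g)}

== RESULT ==
["clear(f)", "handempty", "ontable(f)", "ontable(g)"]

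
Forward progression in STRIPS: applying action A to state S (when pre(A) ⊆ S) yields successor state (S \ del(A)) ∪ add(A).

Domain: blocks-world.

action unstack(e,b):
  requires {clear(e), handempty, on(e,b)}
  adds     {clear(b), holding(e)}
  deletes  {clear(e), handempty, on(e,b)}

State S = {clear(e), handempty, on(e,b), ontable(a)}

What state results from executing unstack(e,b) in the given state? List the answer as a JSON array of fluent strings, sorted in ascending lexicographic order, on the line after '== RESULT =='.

Compute (S \ del) ∪ add:
  pre ⊆ S: {clear(e), handempty, on(e,b)} ⊆ S  — applicable
  S \ del = {ontable(a)}
  ∪ add   = {clear(b), holding(e), ontable(a)}

== RESULT ==
["clear(b)", "holding(e)", "ontable(a)"]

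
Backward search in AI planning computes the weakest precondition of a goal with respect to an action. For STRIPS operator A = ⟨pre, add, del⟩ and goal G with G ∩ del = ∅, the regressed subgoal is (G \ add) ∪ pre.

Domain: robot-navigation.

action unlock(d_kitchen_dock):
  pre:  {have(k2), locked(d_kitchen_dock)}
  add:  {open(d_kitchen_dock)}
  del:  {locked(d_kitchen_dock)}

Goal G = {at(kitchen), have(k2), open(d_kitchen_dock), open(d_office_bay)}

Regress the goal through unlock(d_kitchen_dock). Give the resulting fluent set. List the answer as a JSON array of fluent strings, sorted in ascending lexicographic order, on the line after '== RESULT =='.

Regress:
  G ∩ del = {}  (empty — regression defined)
  G \ add = {at(kitchen), have(k2), open(d_kitchen_dock), open(d_office_bay)} \ {open(d_kitchen_dock)} = {at(kitchen), have(k2), open(d_office_bay)}
  ∪ pre   = {at(kitchen), have(k2), open(d_office_bay)} ∪ {have(k2), locked(d_kitchen_dock)}
          = {at(kitchen), have(k2), locked(d_kitchen_dock), open(d_office_bay)}

== RESULT ==
["at(kitchen)", "have(k2)", "locked(d_kitchen_dock)", "open(d_office_bay)"]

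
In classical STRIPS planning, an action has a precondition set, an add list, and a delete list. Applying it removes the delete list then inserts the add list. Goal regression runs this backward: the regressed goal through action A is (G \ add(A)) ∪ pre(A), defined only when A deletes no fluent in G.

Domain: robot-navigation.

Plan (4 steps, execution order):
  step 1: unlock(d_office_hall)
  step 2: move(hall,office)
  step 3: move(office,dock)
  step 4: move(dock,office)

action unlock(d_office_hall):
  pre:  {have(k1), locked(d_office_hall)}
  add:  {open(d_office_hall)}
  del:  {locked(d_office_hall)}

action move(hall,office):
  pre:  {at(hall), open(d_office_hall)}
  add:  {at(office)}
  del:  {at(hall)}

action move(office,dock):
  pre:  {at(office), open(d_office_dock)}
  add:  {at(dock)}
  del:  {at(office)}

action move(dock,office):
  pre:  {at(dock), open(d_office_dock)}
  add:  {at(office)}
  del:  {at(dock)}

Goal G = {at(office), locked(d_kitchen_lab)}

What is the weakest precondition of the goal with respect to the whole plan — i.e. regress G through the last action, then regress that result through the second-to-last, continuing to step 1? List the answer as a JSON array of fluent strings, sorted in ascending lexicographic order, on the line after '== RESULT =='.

Work backward from the goal:
  through step 4 (move(dock,office)): drop {at(office)}, keep {locked(d_kitchen_lab)}, require {at(dock), open(d_office_dock)}
    → {at(dock), locked(d_kitchen_lab), open(d_office_dock)}
  through step 3 (move(office,dock)): drop {at(dock)}, keep {locked(d_kitchen_lab), open(d_office_dock)}, require {at(office), open(d_office_dock)}
    → {at(office), locked(d_kitchen_lab), open(d_office_dock)}
  through step 2 (move(hall,office)): drop {at(office)}, keep {locked(d_kitchen_lab), open(d_office_dock)}, require {at(hall), open(d_office_hall)}
    → {at(hall), locked(d_kitchen_lab), open(d_office_dock), open(d_office_hall)}
  through step 1 (unlock(d_office_hall)): drop {open(d_office_hall)}, keep {at(hall), locked(d_kitchen_lab), open(d_office_dock)}, require {have(k1), locked(d_office_hall)}
    → {at(hall), have(k1), locked(d_kitchen_lab), locked(d_office_hall), open(d_office_dock)}

== RESULT ==
["at(hall)", "have(k1)", "locked(d_kitchen_lab)", "locked(d_office_hall)", "open(d_office_dock)"]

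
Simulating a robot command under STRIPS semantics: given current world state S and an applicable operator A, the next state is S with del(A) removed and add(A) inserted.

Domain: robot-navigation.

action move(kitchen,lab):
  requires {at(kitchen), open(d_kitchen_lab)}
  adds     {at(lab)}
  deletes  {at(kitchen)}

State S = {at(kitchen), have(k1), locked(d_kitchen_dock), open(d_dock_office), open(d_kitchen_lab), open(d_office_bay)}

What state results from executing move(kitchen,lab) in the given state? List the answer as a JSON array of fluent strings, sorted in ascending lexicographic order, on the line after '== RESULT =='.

Progress:
  pre ⊆ S: {at(kitchen), open(d_kitchen_lab)} ⊆ S  — applicable
  S \ del = {have(k1), locked(d_kitchen_dock), open(d_dock_office), open(d_kitchen_lab), open(d_office_bay)}
  ∪ add   = {at(lab), have(k1), locked(d_kitchen_dock), open(d_dock_office), open(d_kitchen_lab), open(d_office_bay)}

== RESULT ==
["at(lab)", "have(k1)", "locked(d_kitchen_dock)", "open(d_dock_office)", "open(d_kitchen_lab)", "open(d_office_bay)"]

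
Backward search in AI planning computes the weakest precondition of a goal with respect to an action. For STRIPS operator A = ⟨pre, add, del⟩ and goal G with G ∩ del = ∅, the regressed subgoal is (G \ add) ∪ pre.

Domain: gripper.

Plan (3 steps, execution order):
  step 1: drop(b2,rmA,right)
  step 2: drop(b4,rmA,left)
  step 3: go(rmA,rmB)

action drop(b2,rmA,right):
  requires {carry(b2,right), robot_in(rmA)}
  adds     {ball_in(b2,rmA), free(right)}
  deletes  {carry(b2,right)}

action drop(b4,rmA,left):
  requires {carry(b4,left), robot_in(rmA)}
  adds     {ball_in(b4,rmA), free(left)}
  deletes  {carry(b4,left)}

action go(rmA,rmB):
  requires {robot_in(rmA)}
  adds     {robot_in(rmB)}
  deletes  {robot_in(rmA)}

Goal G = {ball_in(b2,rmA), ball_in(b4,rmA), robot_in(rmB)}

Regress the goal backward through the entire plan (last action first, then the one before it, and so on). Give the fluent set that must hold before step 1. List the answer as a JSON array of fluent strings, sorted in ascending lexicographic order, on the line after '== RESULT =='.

Regress step by step:
  through step 3 (go(rmA,rmB)): drop {robot_in(rmB)}, keep {ball_in(b2,rmA), ball_in(b4,rmA)}, require {robot_in(rmA)}
    → {ball_in(b2,rmA), ball_in(b4,rmA), robot_in(rmA)}
  through step 2 (drop(b4,rmA,left)): drop {ball_in(b4,rmA)}, keep {ball_in(b2,rmA), robot_in(rmA)}, require {carry(b4,left), robot_in(rmA)}
    → {ball_in(b2,rmA), carry(b4,left), robot_in(rmA)}
  through step 1 (drop(b2,rmA,right)): drop {ball_in(b2,rmA)}, keep {carry(b4,left), robot_in(rmA)}, require {carry(b2,right), robot_in(rmA)}
    → {carry(b2,right), carry(b4,left), robot_in(rmA)}

== RESULT ==
["carry(b2,right)", "carry(b4,left)", "robot_in(rmA)"]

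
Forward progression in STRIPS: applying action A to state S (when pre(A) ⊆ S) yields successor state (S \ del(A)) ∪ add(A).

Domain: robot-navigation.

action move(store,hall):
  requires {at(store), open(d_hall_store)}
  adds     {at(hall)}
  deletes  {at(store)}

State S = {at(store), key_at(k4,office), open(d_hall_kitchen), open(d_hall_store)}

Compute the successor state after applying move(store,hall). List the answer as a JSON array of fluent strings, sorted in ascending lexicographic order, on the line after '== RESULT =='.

Progress:
  pre ⊆ S: {at(store), open(d_hall_store)} ⊆ S  — applicable
  S \ del = {key_at(k4,office), open(d_hall_kitchen), open(d_hall_store)}
  ∪ add   = {at(hall), key_at(k4,office), open(d_hall_kitchen), open(d_hall_store)}

== RESULT ==
["at(hall)", "key_at(k4,office)", "open(d_hall_kitchen)", "open(d_hall_store)"]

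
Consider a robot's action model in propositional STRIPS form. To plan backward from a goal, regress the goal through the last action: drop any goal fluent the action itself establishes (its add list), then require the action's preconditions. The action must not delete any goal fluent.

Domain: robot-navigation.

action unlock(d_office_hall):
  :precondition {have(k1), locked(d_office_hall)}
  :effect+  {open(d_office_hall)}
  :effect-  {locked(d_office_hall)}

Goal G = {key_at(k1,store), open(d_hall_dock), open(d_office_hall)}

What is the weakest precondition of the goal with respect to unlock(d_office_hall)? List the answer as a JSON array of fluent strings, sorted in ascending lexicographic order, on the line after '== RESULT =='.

Compute (G \ add) ∪ pre:
  G ∩ del = {}  (empty — regression defined)
  G \ add = {key_at(k1,store), open(d_hall_dock), open(d_office_hall)} \ {open(d_office_hall)} = {key_at(k1,store), open(d_hall_dock)}
  ∪ pre   = {key_at(k1,store), open(d_hall_dock)} ∪ {have(k1), locked(d_office_hall)}
          = {have(k1), key_at(k1,store), locked(d_office_hall), open(d_hall_dock)}

== RESULT ==
["have(k1)", "key_at(k1,store)", "locked(d_office_hall)", "open(d_hall_dock)"]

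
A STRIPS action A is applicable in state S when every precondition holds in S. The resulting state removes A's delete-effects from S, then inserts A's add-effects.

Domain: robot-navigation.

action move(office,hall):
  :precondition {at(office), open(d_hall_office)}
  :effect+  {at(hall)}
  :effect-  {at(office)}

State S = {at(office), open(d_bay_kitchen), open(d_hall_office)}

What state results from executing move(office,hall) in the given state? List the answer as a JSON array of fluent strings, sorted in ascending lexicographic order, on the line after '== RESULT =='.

Progress:
  pre ⊆ S: {at(office), open(d_hall_office)} ⊆ S  — applicable
  S \ del = {open(d_bay_kitchen), open(d_hall_office)}
  ∪ add   = {at(hall), open(d_bay_kitchen), open(d_hall_office)}

== RESULT ==
["at(hall)", "open(d_bay_kitchen)", "open(d_hall_office)"]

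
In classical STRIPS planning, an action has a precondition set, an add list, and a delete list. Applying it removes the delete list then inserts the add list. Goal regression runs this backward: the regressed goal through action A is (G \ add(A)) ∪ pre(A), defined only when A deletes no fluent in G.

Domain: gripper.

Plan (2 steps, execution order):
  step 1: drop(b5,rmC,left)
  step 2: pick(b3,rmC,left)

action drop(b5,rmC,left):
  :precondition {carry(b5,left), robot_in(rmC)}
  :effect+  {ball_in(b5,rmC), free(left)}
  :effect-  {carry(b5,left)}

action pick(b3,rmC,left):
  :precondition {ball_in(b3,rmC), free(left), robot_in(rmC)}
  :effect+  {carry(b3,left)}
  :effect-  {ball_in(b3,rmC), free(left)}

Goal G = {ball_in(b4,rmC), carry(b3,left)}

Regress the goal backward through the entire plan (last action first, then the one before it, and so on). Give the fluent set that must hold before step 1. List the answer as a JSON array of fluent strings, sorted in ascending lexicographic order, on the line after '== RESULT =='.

Regress step by step:
  through step 2 (pick(b3,rmC,left)): drop {carry(b3,left)}, keep {ball_in(b4,rmC)}, require {ball_in(b3,rmC), free(left), robot_in(rmC)}
    → {ball_in(b3,rmC), ball_in(b4,rmC), free(left), robot_in(rmC)}
  through step 1 (drop(b5,rmC,left)): drop {free(left)}, keep {ball_in(b3,rmC), ball_in(b4,rmC), robot_in(rmC)}, require {carry(b5,left), robot_in(rmC)}
    → {ball_in(b3,rmC), ball_in(b4,rmC), carry(b5,left), robot_in(rmC)}

== RESULT ==
["ball_in(b3,rmC)", "ball_in(b4,rmC)", "carry(b5,left)", "robot_in(rmC)"]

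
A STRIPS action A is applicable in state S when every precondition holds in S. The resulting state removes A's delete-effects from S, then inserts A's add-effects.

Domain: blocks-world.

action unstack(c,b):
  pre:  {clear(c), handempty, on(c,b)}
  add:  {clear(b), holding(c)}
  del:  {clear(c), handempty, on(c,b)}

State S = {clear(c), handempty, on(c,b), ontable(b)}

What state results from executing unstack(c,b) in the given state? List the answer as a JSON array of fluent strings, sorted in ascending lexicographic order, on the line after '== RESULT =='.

Compute (S \ del) ∪ add:
  pre ⊆ S: {clear(c), handempty, on(c,b)} ⊆ S  — applicable
  S \ del = {ontable(b)}
  ∪ add   = {clear(b), holding(c), ontable(b)}

== RESULT ==
["clear(b)", "holding(c)", "ontable(b)"]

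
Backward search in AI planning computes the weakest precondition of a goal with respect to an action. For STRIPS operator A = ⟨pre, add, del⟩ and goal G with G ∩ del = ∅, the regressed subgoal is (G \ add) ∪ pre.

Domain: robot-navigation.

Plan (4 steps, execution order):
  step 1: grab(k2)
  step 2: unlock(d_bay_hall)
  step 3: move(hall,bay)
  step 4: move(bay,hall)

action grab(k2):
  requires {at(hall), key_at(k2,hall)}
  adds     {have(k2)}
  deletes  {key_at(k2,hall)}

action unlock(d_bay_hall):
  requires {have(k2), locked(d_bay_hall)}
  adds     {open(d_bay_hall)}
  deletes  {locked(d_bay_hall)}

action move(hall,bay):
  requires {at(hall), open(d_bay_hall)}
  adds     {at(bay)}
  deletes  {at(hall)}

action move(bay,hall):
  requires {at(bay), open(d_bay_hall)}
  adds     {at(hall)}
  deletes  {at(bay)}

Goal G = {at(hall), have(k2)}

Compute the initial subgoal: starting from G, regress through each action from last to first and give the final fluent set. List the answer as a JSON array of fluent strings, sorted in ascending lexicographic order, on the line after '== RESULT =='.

Regress step by step:
  through step 4 (move(bay,hall)): drop {at(hall)}, keep {have(k2)}, require {at(bay), open(d_bay_hall)}
    → {at(bay), have(k2), open(d_bay_hall)}
  through step 3 (move(hall,bay)): drop {at(bay)}, keep {have(k2), open(d_bay_hall)}, require {at(hall), open(d_bay_hall)}
    → {at(hall), have(k2), open(d_bay_hall)}
  through step 2 (unlock(d_bay_hall)): drop {open(d_bay_hall)}, keep {at(hall), have(k2)}, require {have(k2), locked(d_bay_hall)}
    → {at(hall), have(k2), locked(d_bay_hall)}
  through step 1 (grab(k2)): drop {have(k2)}, keep {at(hall), locked(d_bay_hall)}, require {at(hall), key_at(k2,hall)}
    → {at(hall), key_at(k2,hall), locked(d_bay_hall)}

== RESULT ==
["at(hall)", "key_at(k2,hall)", "locked(d_bay_hall)"]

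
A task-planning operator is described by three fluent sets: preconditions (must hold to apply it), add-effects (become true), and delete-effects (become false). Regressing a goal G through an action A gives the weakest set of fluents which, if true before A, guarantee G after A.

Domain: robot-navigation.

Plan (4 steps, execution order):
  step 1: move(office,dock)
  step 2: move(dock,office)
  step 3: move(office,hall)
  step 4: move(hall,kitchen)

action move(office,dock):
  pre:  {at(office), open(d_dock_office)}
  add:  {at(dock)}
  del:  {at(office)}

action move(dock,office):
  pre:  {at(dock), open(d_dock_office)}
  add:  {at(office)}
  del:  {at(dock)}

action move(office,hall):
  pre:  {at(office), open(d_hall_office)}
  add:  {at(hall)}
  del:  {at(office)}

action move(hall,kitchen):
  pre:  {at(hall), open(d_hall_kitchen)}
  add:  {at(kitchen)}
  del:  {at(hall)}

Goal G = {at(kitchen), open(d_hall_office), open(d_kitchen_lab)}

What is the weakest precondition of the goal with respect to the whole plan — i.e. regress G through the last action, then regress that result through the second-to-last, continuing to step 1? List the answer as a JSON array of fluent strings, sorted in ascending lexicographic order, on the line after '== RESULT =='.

Regress step by step:
  through step 4 (move(hall,kitchen)): drop {at(kitchen)}, keep {open(d_hall_office), open(d_kitchen_lab)}, require {at(hall), open(d_hall_kitchen)}
    → {at(hall), open(d_hall_kitchen), open(d_hall_office), open(d_kitchen_lab)}
  through step 3 (move(office,hall)): drop {at(hall)}, keep {open(d_hall_kitchen), open(d_hall_office), open(d_kitchen_lab)}, require {at(office), open(d_hall_office)}
    → {at(office), open(d_hall_kitchen), open(d_hall_office), open(d_kitchen_lab)}
  through step 2 (move(dock,office)): drop {at(office)}, keep {open(d_hall_kitchen), open(d_hall_office), open(d_kitchen_lab)}, require {at(dock), open(d_dock_office)}
    → {at(dock), open(d_dock_office), open(d_hall_kitchen), open(d_hall_office), open(d_kitchen_lab)}
  through step 1 (move(office,dock)): drop {at(dock)}, keep {open(d_dock_office), open(d_hall_kitchen), open(d_hall_office), open(d_kitchen_lab)}, require {at(office), open(d_dock_office)}
    → {at(office), open(d_dock_office), open(d_hall_kitchen), open(d_hall_office), open(d_kitchen_lab)}

== RESULT ==
["at(office)", "open(d_dock_office)", "open(d_hall_kitchen)", "open(d_hall_office)", "open(d_kitchen_lab)"]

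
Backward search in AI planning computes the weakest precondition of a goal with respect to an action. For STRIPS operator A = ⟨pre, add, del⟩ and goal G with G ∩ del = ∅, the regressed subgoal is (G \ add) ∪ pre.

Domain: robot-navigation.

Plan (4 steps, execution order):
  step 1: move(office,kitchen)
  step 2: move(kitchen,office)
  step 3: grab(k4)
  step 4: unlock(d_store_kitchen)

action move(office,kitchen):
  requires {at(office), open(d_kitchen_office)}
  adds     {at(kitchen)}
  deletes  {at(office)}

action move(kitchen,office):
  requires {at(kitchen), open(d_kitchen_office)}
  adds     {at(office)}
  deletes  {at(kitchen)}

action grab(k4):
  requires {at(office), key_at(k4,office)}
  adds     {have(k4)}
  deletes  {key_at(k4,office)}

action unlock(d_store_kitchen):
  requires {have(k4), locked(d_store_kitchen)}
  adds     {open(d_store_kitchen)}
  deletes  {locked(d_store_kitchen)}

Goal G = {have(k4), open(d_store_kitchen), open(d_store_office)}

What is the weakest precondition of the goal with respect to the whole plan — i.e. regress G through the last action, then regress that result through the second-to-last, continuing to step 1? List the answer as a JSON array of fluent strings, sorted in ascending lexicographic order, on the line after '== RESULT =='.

Work backward from the goal:
  through step 4 (unlock(d_store_kitchen)): drop {open(d_store_kitchen)}, keep {have(k4), open(d_store_office)}, require {have(k4), locked(d_store_kitchen)}
    → {have(k4), locked(d_store_kitchen), open(d_store_office)}
  through step 3 (grab(k4)): drop {have(k4)}, keep {locked(d_store_kitchen), open(d_store_office)}, require {at(office), key_at(k4,office)}
    → {at(office), key_at(k4,office), locked(d_store_kitchen), open(d_store_office)}
  through step 2 (move(kitchen,office)): drop {at(office)}, keep {key_at(k4,office), locked(d_store_kitchen), open(d_store_office)}, require {at(kitchen), open(d_kitchen_office)}
    → {at(kitchen), key_at(k4,office), locked(d_store_kitchen), open(d_kitchen_office), open(d_store_office)}
  through step 1 (move(office,kitchen)): drop {at(kitchen)}, keep {key_at(k4,office), locked(d_store_kitchen), open(d_kitchen_office), open(d_store_office)}, require {at(office), open(d_kitchen_office)}
    → {at(office), key_at(k4,office), locked(d_store_kitchen), open(d_kitchen_office), open(d_store_office)}

== RESULT ==
["at(office)", "key_at(k4,office)", "locked(d_store_kitchen)", "open(d_kitchen_office)", "open(d_store_office)"]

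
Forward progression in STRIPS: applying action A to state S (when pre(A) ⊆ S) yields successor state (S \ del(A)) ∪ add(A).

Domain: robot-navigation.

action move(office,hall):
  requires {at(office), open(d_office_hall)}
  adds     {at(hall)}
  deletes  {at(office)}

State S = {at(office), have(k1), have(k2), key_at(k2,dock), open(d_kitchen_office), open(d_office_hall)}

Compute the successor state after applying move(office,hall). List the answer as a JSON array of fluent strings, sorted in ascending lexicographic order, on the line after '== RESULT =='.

Compute (S \ del) ∪ add:
  pre ⊆ S: {at(office), open(d_office_hall)} ⊆ S  — applicable
  S \ del = {have(k1), have(k2), key_at(k2,dock), open(d_kitchen_office), open(d_office_hall)}
  ∪ add   = {at(hall), have(k1), have(k2), key_at(k2,dock), open(d_kitchen_office), open(d_office_hall)}

== RESULT ==
["at(hall)", "have(k1)", "have(k2)", "key_at(k2,dock)", "open(d_kitchen_office)", "open(d_office_hall)"]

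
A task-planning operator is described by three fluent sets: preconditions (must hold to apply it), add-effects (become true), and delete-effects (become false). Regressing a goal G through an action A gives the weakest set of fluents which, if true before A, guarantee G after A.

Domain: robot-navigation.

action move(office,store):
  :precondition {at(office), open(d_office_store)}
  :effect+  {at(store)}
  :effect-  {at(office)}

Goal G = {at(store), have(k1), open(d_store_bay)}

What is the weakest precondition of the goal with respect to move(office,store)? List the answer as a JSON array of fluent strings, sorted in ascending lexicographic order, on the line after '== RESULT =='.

Compute (G \ add) ∪ pre:
  G ∩ del = {}  (empty — regression defined)
  G \ add = {at(store), have(k1), open(d_store_bay)} \ {at(store)} = {have(k1), open(d_store_bay)}
  ∪ pre   = {have(k1), open(d_store_bay)} ∪ {at(office), open(d_office_store)}
          = {at(office), have(k1), open(d_office_store), open(d_store_bay)}

== RESULT ==
["at(office)", "have(k1)", "open(d_office_store)", "open(d_store_bay)"]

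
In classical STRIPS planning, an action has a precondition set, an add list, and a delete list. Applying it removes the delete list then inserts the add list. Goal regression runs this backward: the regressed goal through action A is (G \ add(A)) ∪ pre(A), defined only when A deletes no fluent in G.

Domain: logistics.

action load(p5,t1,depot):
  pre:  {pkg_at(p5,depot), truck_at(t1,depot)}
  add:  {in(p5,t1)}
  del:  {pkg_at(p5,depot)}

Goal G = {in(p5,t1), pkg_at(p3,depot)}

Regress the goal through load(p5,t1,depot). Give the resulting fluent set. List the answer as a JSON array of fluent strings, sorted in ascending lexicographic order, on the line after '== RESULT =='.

Compute (G \ add) ∪ pre:
  G ∩ del = {}  (empty — regression defined)
  G \ add = {in(p5,t1), pkg_at(p3,depot)} \ {in(p5,t1)} = {pkg_at(p3,depot)}
  ∪ pre   = {pkg_at(p3,depot)} ∪ {pkg_at(p5,depot), truck_at(t1,depot)}
          = {pkg_at(p3,depot), pkg_at(p5,depot), truck_at(t1,depot)}

== RESULT ==
["pkg_at(p3,depot)", "pkg_at(p5,depot)", "truck_at(t1,depot)"]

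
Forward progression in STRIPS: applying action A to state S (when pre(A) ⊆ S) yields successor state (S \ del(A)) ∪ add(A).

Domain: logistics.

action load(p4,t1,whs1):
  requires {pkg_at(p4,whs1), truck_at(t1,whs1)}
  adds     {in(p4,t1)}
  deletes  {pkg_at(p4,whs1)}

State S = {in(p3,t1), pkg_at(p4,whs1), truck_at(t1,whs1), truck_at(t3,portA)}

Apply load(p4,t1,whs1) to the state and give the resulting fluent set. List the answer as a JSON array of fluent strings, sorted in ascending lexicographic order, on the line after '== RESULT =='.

Progress:
  pre ⊆ S: {pkg_at(p4,whs1), truck_at(t1,whs1)} ⊆ S  — applicable
  S \ del = {in(p3,t1), truck_at(t1,whs1), truck_at(t3,portA)}
  ∪ add   = {in(p3,t1), in(p4,t1), truck_at(t1,whs1), truck_at(t3,portA)}

== RESULT ==
["in(p3,t1)", "in(p4,t1)", "truck_at(t1,whs1)", "truck_at(t3,portA)"]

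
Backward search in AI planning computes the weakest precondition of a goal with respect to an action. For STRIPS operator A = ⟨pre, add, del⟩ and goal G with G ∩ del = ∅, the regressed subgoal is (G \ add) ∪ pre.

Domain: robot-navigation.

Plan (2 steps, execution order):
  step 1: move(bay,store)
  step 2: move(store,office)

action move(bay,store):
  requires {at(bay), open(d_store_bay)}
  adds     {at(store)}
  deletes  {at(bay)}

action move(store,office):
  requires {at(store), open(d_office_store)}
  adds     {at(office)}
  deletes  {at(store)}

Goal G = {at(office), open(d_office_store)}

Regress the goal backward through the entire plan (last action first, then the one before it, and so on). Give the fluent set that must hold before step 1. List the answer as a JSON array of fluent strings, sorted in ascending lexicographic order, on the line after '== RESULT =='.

Work backward from the goal:
  through step 2 (move(store,office)): drop {at(office)}, keep {open(d_office_store)}, require {at(store), open(d_office_store)}
    → {at(store), open(d_office_store)}
  through step 1 (move(bay,store)): drop {at(store)}, keep {open(d_office_store)}, require {at(bay), open(d_store_bay)}
    → {at(bay), open(d_office_store), open(d_store_bay)}

== RESULT ==
["at(bay)", "open(d_office_store)", "open(d_store_bay)"]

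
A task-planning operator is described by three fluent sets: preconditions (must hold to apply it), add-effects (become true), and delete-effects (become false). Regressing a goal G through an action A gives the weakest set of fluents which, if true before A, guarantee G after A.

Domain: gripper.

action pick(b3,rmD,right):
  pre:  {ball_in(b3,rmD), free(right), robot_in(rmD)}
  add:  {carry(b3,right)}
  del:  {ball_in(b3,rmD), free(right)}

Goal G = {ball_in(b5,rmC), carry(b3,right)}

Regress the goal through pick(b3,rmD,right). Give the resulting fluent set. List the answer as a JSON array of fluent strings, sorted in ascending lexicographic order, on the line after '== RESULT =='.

Compute (G \ add) ∪ pre:
  G ∩ del = {}  (empty — regression defined)
  G \ add = {ball_in(b5,rmC), carry(b3,right)} \ {carry(b3,right)} = {ball_in(b5,rmC)}
  ∪ pre   = {ball_in(b5,rmC)} ∪ {ball_in(b3,rmD), free(right), robot_in(rmD)}
          = {ball_in(b3,rmD), ball_in(b5,rmC), free(right), robot_in(rmD)}

== RESULT ==
["ball_in(b3,rmD)", "ball_in(b5,rmC)", "free(right)", "robot_in(rmD)"]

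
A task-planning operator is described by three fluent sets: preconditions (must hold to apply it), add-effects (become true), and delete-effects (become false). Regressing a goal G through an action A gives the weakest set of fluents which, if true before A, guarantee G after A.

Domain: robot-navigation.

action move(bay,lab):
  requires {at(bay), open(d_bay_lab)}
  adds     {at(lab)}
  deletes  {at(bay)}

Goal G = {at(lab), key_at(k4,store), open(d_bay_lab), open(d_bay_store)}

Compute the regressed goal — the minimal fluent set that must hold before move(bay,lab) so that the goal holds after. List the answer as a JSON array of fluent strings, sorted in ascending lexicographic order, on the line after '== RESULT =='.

Compute (G \ add) ∪ pre:
  G ∩ del = {}  (empty — regression defined)
  G \ add = {at(lab), key_at(k4,store), open(d_bay_lab), open(d_bay_store)} \ {at(lab)} = {key_at(k4,store), open(d_bay_lab), open(d_bay_store)}
  ∪ pre   = {key_at(k4,store), open(d_bay_lab), open(d_bay_store)} ∪ {at(bay), open(d_bay_lab)}
          = {at(bay), key_at(k4,store), open(d_bay_lab), open(d_bay_store)}

== RESULT ==
["at(bay)", "key_at(k4,store)", "open(d_bay_lab)", "open(d_bay_store)"]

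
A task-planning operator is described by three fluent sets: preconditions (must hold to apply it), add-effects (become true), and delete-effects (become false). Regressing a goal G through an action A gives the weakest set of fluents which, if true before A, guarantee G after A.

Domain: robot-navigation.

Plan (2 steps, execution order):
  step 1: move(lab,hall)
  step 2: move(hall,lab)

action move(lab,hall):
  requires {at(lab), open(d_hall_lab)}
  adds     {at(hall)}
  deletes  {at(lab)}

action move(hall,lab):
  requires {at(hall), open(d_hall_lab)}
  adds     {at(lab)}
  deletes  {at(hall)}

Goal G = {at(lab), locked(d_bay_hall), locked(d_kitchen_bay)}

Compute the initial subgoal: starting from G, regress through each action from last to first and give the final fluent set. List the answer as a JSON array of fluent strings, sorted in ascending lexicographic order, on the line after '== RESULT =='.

Regress step by step:
  through step 2 (move(hall,lab)): drop {at(lab)}, keep {locked(d_bay_hall), locked(d_kitchen_bay)}, require {at(hall), open(d_hall_lab)}
    → {at(hall), locked(d_bay_hall), locked(d_kitchen_bay), open(d_hall_lab)}
  through step 1 (move(lab,hall)): drop {at(hall)}, keep {locked(d_bay_hall), locked(d_kitchen_bay), open(d_hall_lab)}, require {at(lab), open(d_hall_lab)}
    → {at(lab), locked(d_bay_hall), locked(d_kitchen_bay), open(d_hall_lab)}

== RESULT ==
["at(lab)", "locked(d_bay_hall)", "locked(d_kitchen_bay)", "open(d_hall_lab)"]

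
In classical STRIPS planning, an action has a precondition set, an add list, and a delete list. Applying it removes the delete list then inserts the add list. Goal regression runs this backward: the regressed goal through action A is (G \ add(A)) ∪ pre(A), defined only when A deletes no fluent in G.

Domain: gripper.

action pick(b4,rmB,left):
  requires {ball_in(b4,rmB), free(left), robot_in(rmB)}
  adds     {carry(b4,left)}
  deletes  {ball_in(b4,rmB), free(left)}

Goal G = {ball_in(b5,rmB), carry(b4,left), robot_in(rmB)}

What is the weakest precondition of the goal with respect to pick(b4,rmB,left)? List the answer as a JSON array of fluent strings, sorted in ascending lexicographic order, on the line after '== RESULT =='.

Regress:
  G ∩ del = {}  (empty — regression defined)
  G \ add = {ball_in(b5,rmB), carry(b4,left), robot_in(rmB)} \ {carry(b4,left)} = {ball_in(b5,rmB), robot_in(rmB)}
  ∪ pre   = {ball_in(b5,rmB), robot_in(rmB)} ∪ {ball_in(b4,rmB), free(left), robot_in(rmB)}
          = {ball_in(b4,rmB), ball_in(b5,rmB), free(left), robot_in(rmB)}

== RESULT ==
["ball_in(b4,rmB)", "ball_in(b5,rmB)", "free(left)", "robot_in(rmB)"]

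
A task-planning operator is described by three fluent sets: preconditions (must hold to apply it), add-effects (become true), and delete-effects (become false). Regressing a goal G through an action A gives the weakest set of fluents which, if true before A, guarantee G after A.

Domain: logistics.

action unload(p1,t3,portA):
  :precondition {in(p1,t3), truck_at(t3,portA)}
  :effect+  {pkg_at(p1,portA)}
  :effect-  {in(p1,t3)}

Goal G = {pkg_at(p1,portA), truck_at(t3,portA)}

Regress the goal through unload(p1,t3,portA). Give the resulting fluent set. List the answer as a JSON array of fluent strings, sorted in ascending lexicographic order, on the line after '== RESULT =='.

Regress:
  G ∩ del = {}  (empty — regression defined)
  G \ add = {pkg_at(p1,portA), truck_at(t3,portA)} \ {pkg_at(p1,portA)} = {truck_at(t3,portA)}
  ∪ pre   = {truck_at(t3,portA)} ∪ {in(p1,t3), truck_at(t3,portA)}
          = {in(p1,t3), truck_at(t3,portA)}

== RESULT ==
["in(p1,t3)", "truck_at(t3,portA)"]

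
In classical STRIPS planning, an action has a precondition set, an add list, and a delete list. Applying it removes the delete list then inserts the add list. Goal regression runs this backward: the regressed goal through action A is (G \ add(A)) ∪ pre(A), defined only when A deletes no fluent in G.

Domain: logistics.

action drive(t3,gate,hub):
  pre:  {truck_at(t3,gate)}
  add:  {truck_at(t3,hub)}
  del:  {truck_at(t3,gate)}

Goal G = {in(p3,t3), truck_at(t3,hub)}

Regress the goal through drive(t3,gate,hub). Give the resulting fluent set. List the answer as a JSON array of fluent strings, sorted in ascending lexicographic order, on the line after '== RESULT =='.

Compute (G \ add) ∪ pre:
  G ∩ del = {}  (empty — regression defined)
  G \ add = {in(p3,t3), truck_at(t3,hub)} \ {truck_at(t3,hub)} = {in(p3,t3)}
  ∪ pre   = {in(p3,t3)} ∪ {truck_at(t3,gate)}
          = {in(p3,t3), truck_at(t3,gate)}

== RESULT ==
["in(p3,t3)", "truck_at(t3,gate)"]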